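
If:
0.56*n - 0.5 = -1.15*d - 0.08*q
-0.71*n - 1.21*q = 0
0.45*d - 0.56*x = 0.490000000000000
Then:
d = 1.24444444444444*x + 1.08888888888889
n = -2.78937571592211*x - 1.46615478235968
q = 1.63674112256586*x + 0.860305698739977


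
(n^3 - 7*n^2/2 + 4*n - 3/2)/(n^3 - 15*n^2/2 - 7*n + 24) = (n^2 - 2*n + 1)/(n^2 - 6*n - 16)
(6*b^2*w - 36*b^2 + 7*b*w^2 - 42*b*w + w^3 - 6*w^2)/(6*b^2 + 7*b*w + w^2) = w - 6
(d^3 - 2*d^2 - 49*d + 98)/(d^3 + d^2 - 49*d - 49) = (d - 2)/(d + 1)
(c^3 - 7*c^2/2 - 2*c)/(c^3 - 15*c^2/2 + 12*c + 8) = c/(c - 4)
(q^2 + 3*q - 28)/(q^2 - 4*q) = (q + 7)/q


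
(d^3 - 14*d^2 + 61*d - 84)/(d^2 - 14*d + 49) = (d^2 - 7*d + 12)/(d - 7)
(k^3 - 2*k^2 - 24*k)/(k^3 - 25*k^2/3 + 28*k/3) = 3*(k^2 - 2*k - 24)/(3*k^2 - 25*k + 28)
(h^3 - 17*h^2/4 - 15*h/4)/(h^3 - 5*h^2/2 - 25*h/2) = (4*h + 3)/(2*(2*h + 5))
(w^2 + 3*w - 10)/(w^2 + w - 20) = (w - 2)/(w - 4)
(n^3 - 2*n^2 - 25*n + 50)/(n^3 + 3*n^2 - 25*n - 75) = (n - 2)/(n + 3)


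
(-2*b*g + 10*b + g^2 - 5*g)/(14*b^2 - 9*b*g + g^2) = (5 - g)/(7*b - g)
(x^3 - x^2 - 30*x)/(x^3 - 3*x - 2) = x*(-x^2 + x + 30)/(-x^3 + 3*x + 2)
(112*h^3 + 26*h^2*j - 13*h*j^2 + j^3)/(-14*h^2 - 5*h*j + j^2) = -8*h + j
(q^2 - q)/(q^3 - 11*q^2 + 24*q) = (q - 1)/(q^2 - 11*q + 24)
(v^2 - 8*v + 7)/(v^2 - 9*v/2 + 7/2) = 2*(v - 7)/(2*v - 7)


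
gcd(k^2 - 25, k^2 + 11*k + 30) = k + 5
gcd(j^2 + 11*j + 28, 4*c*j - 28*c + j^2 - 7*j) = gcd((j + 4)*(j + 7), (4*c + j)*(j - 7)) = 1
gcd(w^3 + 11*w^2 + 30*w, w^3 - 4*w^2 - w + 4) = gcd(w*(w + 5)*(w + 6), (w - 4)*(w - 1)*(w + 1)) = 1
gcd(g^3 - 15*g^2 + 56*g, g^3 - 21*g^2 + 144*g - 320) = g - 8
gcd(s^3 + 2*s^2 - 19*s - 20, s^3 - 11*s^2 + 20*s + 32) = s^2 - 3*s - 4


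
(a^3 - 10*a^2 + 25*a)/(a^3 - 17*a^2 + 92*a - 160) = a*(a - 5)/(a^2 - 12*a + 32)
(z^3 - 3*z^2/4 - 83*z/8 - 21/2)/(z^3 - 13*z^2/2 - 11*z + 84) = (8*z^2 + 26*z + 21)/(4*(2*z^2 - 5*z - 42))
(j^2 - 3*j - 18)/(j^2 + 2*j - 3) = (j - 6)/(j - 1)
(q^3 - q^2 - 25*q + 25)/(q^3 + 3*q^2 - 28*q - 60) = (q^2 + 4*q - 5)/(q^2 + 8*q + 12)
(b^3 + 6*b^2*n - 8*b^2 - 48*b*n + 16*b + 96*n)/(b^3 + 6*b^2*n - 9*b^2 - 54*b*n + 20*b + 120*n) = (b - 4)/(b - 5)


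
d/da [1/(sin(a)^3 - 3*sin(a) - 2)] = 3*cos(a)^3/((sin(a) - 2)^2*(sin(a) + 1)^4)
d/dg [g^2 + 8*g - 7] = 2*g + 8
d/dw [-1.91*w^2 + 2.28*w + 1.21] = 2.28 - 3.82*w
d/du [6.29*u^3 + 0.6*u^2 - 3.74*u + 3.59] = 18.87*u^2 + 1.2*u - 3.74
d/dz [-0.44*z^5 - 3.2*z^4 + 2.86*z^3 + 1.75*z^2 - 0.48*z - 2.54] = -2.2*z^4 - 12.8*z^3 + 8.58*z^2 + 3.5*z - 0.48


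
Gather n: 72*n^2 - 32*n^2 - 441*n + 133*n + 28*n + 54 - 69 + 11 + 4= 40*n^2 - 280*n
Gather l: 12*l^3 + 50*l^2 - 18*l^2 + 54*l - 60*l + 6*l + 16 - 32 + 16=12*l^3 + 32*l^2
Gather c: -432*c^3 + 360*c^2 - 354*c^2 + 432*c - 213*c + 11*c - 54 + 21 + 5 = -432*c^3 + 6*c^2 + 230*c - 28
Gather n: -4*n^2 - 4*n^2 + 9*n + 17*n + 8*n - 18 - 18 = -8*n^2 + 34*n - 36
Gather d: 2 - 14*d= 2 - 14*d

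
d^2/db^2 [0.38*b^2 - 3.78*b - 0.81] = 0.760000000000000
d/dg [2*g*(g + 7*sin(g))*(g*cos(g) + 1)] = -2*g^3*sin(g) + 6*g^2*cos(g) + 14*g^2*cos(2*g) + 14*g*sin(2*g) + 14*g*cos(g) + 4*g + 14*sin(g)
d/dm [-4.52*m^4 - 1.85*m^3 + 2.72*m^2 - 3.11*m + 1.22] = -18.08*m^3 - 5.55*m^2 + 5.44*m - 3.11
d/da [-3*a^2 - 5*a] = -6*a - 5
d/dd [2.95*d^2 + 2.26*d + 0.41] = 5.9*d + 2.26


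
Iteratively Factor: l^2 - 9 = (l + 3)*(l - 3)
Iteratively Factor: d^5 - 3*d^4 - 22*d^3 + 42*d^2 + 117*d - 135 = (d + 3)*(d^4 - 6*d^3 - 4*d^2 + 54*d - 45) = (d - 5)*(d + 3)*(d^3 - d^2 - 9*d + 9) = (d - 5)*(d - 1)*(d + 3)*(d^2 - 9) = (d - 5)*(d - 1)*(d + 3)^2*(d - 3)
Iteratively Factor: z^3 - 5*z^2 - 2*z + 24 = (z - 3)*(z^2 - 2*z - 8) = (z - 3)*(z + 2)*(z - 4)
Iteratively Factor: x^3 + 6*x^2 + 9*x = (x + 3)*(x^2 + 3*x) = x*(x + 3)*(x + 3)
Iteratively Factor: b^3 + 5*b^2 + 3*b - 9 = (b + 3)*(b^2 + 2*b - 3) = (b - 1)*(b + 3)*(b + 3)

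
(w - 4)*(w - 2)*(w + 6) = w^3 - 28*w + 48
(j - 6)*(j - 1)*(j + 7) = j^3 - 43*j + 42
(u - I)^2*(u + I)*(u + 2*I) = u^4 + I*u^3 + 3*u^2 + I*u + 2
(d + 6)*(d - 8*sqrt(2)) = d^2 - 8*sqrt(2)*d + 6*d - 48*sqrt(2)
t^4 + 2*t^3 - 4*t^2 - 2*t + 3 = (t - 1)^2*(t + 1)*(t + 3)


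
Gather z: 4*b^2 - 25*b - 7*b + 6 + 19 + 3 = 4*b^2 - 32*b + 28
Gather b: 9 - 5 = 4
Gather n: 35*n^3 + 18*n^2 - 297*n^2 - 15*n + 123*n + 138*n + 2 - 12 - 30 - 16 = 35*n^3 - 279*n^2 + 246*n - 56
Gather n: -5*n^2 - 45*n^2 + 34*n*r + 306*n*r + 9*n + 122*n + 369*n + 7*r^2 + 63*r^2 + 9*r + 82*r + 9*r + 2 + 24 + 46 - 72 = -50*n^2 + n*(340*r + 500) + 70*r^2 + 100*r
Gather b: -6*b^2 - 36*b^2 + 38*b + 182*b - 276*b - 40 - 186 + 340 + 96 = -42*b^2 - 56*b + 210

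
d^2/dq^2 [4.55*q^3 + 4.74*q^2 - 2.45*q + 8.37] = 27.3*q + 9.48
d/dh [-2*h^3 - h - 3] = -6*h^2 - 1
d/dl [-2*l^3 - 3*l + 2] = -6*l^2 - 3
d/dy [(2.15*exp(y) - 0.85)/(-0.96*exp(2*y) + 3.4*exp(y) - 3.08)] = (2.064*exp(2*y) - 1.632*exp(y) - 3.732)*exp(y)/(0.9216*exp(4*y) - 6.528*exp(3*y) + 17.4736*exp(2*y) - 20.944*exp(y) + 9.4864)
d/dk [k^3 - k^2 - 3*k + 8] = 3*k^2 - 2*k - 3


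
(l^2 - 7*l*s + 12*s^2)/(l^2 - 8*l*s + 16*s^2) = (-l + 3*s)/(-l + 4*s)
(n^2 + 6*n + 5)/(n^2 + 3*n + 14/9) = 9*(n^2 + 6*n + 5)/(9*n^2 + 27*n + 14)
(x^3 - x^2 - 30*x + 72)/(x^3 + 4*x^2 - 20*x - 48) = (x - 3)/(x + 2)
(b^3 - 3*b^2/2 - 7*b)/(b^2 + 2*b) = b - 7/2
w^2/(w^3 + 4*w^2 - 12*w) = w/(w^2 + 4*w - 12)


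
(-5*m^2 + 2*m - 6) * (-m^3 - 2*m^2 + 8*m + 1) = 5*m^5 + 8*m^4 - 38*m^3 + 23*m^2 - 46*m - 6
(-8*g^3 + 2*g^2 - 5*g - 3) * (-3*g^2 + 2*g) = 24*g^5 - 22*g^4 + 19*g^3 - g^2 - 6*g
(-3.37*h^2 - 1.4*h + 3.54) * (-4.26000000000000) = 14.3562*h^2 + 5.964*h - 15.0804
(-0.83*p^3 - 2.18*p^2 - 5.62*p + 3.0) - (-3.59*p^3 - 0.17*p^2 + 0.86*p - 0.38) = 2.76*p^3 - 2.01*p^2 - 6.48*p + 3.38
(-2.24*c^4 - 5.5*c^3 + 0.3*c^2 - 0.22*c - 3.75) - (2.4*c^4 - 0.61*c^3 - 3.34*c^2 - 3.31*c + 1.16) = -4.64*c^4 - 4.89*c^3 + 3.64*c^2 + 3.09*c - 4.91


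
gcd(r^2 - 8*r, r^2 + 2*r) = r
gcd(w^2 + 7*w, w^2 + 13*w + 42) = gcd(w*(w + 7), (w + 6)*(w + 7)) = w + 7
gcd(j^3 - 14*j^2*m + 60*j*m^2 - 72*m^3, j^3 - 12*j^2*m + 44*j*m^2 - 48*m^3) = j^2 - 8*j*m + 12*m^2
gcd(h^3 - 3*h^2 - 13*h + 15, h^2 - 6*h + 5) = h^2 - 6*h + 5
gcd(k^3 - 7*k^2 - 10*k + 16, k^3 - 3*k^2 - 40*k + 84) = 1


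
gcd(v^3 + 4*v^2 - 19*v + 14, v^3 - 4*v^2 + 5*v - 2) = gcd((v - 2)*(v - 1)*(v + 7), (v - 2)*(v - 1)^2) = v^2 - 3*v + 2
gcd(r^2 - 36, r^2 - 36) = r^2 - 36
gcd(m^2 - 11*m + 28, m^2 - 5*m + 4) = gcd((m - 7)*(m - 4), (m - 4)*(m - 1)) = m - 4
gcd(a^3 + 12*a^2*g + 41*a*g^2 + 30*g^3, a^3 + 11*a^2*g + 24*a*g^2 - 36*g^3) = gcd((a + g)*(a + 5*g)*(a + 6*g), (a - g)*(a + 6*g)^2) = a + 6*g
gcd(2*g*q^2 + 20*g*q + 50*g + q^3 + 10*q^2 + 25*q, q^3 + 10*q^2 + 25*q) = q^2 + 10*q + 25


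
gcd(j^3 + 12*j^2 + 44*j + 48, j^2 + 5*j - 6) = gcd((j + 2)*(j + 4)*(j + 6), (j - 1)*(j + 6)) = j + 6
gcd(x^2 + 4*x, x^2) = x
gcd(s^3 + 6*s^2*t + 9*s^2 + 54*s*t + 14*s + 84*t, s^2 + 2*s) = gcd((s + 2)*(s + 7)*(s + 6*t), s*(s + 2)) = s + 2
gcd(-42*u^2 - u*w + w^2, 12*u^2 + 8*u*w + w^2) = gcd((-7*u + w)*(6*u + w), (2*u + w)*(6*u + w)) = 6*u + w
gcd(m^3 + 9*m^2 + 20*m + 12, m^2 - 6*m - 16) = m + 2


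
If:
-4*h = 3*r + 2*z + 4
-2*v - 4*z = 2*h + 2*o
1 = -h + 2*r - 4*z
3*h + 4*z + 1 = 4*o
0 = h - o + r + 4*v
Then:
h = -109/21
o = -16/21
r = 11/3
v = 4/21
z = 121/42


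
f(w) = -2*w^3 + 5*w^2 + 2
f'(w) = -6*w^2 + 10*w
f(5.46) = -174.48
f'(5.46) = -124.27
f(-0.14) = 2.10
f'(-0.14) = -1.52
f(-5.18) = 414.15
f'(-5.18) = -212.79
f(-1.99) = 37.56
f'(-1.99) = -43.66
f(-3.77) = 180.23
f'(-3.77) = -122.98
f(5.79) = -218.59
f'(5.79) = -143.24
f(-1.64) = 24.27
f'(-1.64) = -32.54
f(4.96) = -119.04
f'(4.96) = -98.01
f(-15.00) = 7877.00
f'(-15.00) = -1500.00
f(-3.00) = 101.00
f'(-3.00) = -84.00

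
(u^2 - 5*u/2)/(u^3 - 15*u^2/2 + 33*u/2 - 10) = u/(u^2 - 5*u + 4)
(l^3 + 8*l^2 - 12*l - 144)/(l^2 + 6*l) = l + 2 - 24/l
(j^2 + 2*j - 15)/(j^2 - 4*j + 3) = (j + 5)/(j - 1)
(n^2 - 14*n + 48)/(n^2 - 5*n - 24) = (n - 6)/(n + 3)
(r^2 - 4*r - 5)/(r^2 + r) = (r - 5)/r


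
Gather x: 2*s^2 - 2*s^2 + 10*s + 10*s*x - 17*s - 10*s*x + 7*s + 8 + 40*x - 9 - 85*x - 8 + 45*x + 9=0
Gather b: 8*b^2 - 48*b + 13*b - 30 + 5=8*b^2 - 35*b - 25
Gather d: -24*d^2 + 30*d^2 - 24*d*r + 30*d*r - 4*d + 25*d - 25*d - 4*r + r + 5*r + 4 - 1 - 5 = 6*d^2 + d*(6*r - 4) + 2*r - 2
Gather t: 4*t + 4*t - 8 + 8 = 8*t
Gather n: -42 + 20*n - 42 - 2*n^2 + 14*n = -2*n^2 + 34*n - 84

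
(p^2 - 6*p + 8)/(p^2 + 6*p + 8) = (p^2 - 6*p + 8)/(p^2 + 6*p + 8)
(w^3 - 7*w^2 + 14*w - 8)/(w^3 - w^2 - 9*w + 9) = (w^2 - 6*w + 8)/(w^2 - 9)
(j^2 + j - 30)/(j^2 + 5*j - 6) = (j - 5)/(j - 1)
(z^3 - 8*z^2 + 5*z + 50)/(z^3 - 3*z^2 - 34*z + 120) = (z^2 - 3*z - 10)/(z^2 + 2*z - 24)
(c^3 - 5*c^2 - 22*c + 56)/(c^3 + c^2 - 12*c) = (c^2 - 9*c + 14)/(c*(c - 3))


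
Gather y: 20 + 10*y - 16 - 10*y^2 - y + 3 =-10*y^2 + 9*y + 7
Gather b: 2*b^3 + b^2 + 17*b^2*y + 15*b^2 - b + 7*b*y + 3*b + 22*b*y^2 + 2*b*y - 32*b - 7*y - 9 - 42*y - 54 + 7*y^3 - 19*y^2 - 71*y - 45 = 2*b^3 + b^2*(17*y + 16) + b*(22*y^2 + 9*y - 30) + 7*y^3 - 19*y^2 - 120*y - 108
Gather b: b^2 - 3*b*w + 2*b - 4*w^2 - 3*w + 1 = b^2 + b*(2 - 3*w) - 4*w^2 - 3*w + 1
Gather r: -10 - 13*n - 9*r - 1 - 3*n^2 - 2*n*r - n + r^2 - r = -3*n^2 - 14*n + r^2 + r*(-2*n - 10) - 11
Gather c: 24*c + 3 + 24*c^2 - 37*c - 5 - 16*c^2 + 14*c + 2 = 8*c^2 + c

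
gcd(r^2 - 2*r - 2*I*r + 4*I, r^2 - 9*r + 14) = r - 2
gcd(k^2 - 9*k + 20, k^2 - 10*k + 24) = k - 4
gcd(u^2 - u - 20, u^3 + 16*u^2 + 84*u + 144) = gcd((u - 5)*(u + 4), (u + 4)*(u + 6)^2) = u + 4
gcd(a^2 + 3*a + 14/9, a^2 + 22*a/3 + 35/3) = a + 7/3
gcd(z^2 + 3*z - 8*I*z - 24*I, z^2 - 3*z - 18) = z + 3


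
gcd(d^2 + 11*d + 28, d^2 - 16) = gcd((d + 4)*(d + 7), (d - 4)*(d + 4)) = d + 4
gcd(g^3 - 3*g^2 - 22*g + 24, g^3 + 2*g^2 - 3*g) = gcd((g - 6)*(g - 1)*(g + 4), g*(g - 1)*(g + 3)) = g - 1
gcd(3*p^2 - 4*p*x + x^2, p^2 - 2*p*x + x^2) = -p + x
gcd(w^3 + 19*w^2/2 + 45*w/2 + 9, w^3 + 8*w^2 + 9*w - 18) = w^2 + 9*w + 18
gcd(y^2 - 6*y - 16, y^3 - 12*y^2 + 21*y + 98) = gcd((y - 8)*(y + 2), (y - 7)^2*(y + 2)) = y + 2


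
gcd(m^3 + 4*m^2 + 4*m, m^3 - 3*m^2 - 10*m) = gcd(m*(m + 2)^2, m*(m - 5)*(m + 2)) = m^2 + 2*m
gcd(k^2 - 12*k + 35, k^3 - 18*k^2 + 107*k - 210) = k^2 - 12*k + 35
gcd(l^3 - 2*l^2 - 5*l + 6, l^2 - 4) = l + 2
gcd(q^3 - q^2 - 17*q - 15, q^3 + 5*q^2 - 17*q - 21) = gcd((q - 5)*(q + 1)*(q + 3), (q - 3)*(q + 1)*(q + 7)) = q + 1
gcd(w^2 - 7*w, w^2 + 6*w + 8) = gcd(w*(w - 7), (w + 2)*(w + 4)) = 1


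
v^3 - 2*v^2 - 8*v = v*(v - 4)*(v + 2)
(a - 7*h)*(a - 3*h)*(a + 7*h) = a^3 - 3*a^2*h - 49*a*h^2 + 147*h^3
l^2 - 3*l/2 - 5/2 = (l - 5/2)*(l + 1)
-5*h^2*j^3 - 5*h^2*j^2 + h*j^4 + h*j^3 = j^2*(-5*h + j)*(h*j + h)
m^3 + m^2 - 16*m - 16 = (m - 4)*(m + 1)*(m + 4)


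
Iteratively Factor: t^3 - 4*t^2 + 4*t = (t - 2)*(t^2 - 2*t) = (t - 2)^2*(t)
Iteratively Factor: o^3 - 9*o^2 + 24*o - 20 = (o - 2)*(o^2 - 7*o + 10) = (o - 5)*(o - 2)*(o - 2)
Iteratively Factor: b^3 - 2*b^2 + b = (b - 1)*(b^2 - b) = (b - 1)^2*(b)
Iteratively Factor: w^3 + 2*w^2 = (w + 2)*(w^2) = w*(w + 2)*(w)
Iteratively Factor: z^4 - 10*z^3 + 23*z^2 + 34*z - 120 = (z - 4)*(z^3 - 6*z^2 - z + 30) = (z - 5)*(z - 4)*(z^2 - z - 6) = (z - 5)*(z - 4)*(z - 3)*(z + 2)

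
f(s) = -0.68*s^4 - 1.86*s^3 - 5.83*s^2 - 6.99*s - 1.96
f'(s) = -2.72*s^3 - 5.58*s^2 - 11.66*s - 6.99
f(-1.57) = -2.29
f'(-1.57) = 8.09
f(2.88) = -161.66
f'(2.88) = -151.83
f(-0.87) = 0.54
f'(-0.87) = 0.72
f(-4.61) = -218.53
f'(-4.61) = 194.66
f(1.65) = -42.76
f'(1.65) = -53.64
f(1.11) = -20.48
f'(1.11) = -30.53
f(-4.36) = -173.88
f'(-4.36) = 163.21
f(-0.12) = -1.20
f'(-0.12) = -5.67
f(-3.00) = -38.32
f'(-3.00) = 51.21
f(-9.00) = -3516.82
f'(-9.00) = 1628.85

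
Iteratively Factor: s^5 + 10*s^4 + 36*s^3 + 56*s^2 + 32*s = (s + 4)*(s^4 + 6*s^3 + 12*s^2 + 8*s) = (s + 2)*(s + 4)*(s^3 + 4*s^2 + 4*s) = (s + 2)^2*(s + 4)*(s^2 + 2*s) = (s + 2)^3*(s + 4)*(s)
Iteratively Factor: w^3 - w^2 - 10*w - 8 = (w + 1)*(w^2 - 2*w - 8) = (w - 4)*(w + 1)*(w + 2)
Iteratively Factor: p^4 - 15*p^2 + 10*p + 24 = (p + 1)*(p^3 - p^2 - 14*p + 24) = (p + 1)*(p + 4)*(p^2 - 5*p + 6) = (p - 2)*(p + 1)*(p + 4)*(p - 3)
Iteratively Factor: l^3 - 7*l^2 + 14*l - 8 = (l - 4)*(l^2 - 3*l + 2) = (l - 4)*(l - 1)*(l - 2)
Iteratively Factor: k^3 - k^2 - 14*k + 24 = (k - 2)*(k^2 + k - 12) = (k - 2)*(k + 4)*(k - 3)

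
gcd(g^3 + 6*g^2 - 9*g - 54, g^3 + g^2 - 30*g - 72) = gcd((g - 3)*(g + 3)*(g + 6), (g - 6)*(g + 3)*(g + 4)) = g + 3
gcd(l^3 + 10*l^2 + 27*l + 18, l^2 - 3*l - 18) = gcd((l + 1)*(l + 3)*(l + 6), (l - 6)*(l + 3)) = l + 3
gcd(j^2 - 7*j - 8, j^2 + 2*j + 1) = j + 1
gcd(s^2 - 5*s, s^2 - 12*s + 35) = s - 5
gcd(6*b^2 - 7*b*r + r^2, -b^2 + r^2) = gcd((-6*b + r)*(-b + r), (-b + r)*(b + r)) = -b + r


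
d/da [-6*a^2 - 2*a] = -12*a - 2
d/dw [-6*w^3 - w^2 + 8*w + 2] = -18*w^2 - 2*w + 8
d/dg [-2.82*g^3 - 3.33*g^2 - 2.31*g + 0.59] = -8.46*g^2 - 6.66*g - 2.31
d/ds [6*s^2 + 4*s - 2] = 12*s + 4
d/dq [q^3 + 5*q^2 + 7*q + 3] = 3*q^2 + 10*q + 7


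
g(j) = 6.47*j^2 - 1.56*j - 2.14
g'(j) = 12.94*j - 1.56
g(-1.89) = 23.92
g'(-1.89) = -26.02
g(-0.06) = -2.02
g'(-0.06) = -2.34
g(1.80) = 16.01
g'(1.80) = 21.73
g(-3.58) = 86.37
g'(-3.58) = -47.89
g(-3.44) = 79.79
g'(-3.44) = -46.07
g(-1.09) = 7.25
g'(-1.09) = -15.66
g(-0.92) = 4.77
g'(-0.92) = -13.46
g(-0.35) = -0.80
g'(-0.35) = -6.09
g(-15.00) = 1477.01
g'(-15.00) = -195.66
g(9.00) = 507.89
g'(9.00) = 114.90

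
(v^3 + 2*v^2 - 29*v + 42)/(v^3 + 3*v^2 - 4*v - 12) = (v^2 + 4*v - 21)/(v^2 + 5*v + 6)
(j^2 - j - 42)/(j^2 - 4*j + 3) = (j^2 - j - 42)/(j^2 - 4*j + 3)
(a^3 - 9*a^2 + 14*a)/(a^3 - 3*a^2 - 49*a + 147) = a*(a - 2)/(a^2 + 4*a - 21)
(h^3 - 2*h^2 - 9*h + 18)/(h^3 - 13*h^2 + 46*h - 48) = (h + 3)/(h - 8)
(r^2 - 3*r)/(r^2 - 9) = r/(r + 3)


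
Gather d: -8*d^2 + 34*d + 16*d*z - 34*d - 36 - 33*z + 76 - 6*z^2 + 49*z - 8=-8*d^2 + 16*d*z - 6*z^2 + 16*z + 32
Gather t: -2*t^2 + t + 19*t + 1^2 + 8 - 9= -2*t^2 + 20*t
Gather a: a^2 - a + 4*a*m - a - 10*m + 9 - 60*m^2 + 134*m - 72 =a^2 + a*(4*m - 2) - 60*m^2 + 124*m - 63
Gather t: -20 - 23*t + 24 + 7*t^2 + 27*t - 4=7*t^2 + 4*t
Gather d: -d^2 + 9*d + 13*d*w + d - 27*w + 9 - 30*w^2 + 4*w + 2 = -d^2 + d*(13*w + 10) - 30*w^2 - 23*w + 11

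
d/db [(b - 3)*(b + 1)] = 2*b - 2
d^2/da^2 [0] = 0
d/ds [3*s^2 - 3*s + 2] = 6*s - 3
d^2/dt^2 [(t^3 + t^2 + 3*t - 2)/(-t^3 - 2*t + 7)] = 2*(-t^6 - 3*t^5 - 24*t^4 - 47*t^3 - 72*t^2 - 105*t - 83)/(t^9 + 6*t^7 - 21*t^6 + 12*t^5 - 84*t^4 + 155*t^3 - 84*t^2 + 294*t - 343)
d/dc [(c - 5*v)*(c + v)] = 2*c - 4*v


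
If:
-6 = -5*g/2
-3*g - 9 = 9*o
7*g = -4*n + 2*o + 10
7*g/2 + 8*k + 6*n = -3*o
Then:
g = 12/5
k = 63/40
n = -13/5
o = -9/5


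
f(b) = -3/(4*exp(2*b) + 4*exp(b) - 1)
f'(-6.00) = 0.03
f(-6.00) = 3.03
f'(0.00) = 0.73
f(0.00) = -0.43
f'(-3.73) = 0.37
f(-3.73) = 3.33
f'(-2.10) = 9.03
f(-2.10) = 6.66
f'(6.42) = 0.00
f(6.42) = -0.00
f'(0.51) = 0.31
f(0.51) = -0.18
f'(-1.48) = 286.34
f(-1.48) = -25.46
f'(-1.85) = 33.48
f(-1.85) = 11.02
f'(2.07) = 0.02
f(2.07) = -0.01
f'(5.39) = 0.00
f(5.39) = -0.00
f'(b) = -3*(-8*exp(2*b) - 4*exp(b))/(4*exp(2*b) + 4*exp(b) - 1)^2 = (24*exp(b) + 12)*exp(b)/(4*exp(2*b) + 4*exp(b) - 1)^2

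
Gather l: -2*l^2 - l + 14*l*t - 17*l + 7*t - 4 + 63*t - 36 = -2*l^2 + l*(14*t - 18) + 70*t - 40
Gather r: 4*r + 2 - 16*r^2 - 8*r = -16*r^2 - 4*r + 2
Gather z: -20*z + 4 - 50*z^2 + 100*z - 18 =-50*z^2 + 80*z - 14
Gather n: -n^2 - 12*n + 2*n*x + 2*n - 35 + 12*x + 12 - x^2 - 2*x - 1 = -n^2 + n*(2*x - 10) - x^2 + 10*x - 24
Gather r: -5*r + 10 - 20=-5*r - 10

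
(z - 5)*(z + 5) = z^2 - 25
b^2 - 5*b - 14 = (b - 7)*(b + 2)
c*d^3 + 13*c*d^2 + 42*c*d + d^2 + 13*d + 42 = (d + 6)*(d + 7)*(c*d + 1)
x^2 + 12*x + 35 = (x + 5)*(x + 7)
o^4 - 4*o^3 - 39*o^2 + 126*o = o*(o - 7)*(o - 3)*(o + 6)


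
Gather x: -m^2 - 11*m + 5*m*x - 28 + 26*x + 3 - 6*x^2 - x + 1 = -m^2 - 11*m - 6*x^2 + x*(5*m + 25) - 24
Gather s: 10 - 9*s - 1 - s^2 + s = -s^2 - 8*s + 9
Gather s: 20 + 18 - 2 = 36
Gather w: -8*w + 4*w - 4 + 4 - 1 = -4*w - 1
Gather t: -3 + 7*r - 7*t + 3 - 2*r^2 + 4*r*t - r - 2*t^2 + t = -2*r^2 + 6*r - 2*t^2 + t*(4*r - 6)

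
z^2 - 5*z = z*(z - 5)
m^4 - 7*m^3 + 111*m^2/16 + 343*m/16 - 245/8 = (m - 5)*(m - 2)*(m - 7/4)*(m + 7/4)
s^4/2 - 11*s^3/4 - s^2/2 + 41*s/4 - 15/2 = (s/2 + 1)*(s - 5)*(s - 3/2)*(s - 1)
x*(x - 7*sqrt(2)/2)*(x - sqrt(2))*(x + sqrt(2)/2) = x^4 - 4*sqrt(2)*x^3 + 5*x^2/2 + 7*sqrt(2)*x/2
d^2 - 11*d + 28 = (d - 7)*(d - 4)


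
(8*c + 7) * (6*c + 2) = 48*c^2 + 58*c + 14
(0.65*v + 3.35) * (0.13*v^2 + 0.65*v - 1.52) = 0.0845*v^3 + 0.858*v^2 + 1.1895*v - 5.092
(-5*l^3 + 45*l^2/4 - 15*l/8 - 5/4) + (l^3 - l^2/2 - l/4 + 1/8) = -4*l^3 + 43*l^2/4 - 17*l/8 - 9/8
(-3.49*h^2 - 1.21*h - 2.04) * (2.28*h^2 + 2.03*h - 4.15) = -7.9572*h^4 - 9.8435*h^3 + 7.376*h^2 + 0.880300000000001*h + 8.466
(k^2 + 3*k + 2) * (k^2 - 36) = k^4 + 3*k^3 - 34*k^2 - 108*k - 72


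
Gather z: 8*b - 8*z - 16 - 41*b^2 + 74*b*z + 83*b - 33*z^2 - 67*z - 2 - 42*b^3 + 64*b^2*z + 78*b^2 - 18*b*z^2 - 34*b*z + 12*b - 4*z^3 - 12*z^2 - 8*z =-42*b^3 + 37*b^2 + 103*b - 4*z^3 + z^2*(-18*b - 45) + z*(64*b^2 + 40*b - 83) - 18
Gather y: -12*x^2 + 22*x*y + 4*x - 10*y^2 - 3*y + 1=-12*x^2 + 4*x - 10*y^2 + y*(22*x - 3) + 1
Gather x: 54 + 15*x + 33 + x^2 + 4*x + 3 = x^2 + 19*x + 90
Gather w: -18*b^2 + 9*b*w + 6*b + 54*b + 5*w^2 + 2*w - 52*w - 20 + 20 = -18*b^2 + 60*b + 5*w^2 + w*(9*b - 50)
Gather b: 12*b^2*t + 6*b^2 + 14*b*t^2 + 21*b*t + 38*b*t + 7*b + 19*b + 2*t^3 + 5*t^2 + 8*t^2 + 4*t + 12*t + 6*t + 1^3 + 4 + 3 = b^2*(12*t + 6) + b*(14*t^2 + 59*t + 26) + 2*t^3 + 13*t^2 + 22*t + 8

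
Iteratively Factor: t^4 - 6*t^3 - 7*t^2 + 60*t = (t + 3)*(t^3 - 9*t^2 + 20*t) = (t - 4)*(t + 3)*(t^2 - 5*t) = (t - 5)*(t - 4)*(t + 3)*(t)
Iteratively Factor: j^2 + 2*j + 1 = (j + 1)*(j + 1)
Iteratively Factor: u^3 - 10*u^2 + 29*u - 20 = (u - 1)*(u^2 - 9*u + 20) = (u - 4)*(u - 1)*(u - 5)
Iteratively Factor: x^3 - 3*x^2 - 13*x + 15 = (x - 1)*(x^2 - 2*x - 15) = (x - 1)*(x + 3)*(x - 5)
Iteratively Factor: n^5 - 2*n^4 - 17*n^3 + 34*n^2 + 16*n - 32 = (n - 4)*(n^4 + 2*n^3 - 9*n^2 - 2*n + 8) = (n - 4)*(n + 1)*(n^3 + n^2 - 10*n + 8) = (n - 4)*(n + 1)*(n + 4)*(n^2 - 3*n + 2) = (n - 4)*(n - 2)*(n + 1)*(n + 4)*(n - 1)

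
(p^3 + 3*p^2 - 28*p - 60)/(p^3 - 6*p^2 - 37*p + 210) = (p + 2)/(p - 7)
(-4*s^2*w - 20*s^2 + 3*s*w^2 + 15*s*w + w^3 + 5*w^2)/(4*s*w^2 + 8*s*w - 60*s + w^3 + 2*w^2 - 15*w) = (-s + w)/(w - 3)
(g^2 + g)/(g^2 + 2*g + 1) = g/(g + 1)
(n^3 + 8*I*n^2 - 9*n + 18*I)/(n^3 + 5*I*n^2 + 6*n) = (n + 3*I)/n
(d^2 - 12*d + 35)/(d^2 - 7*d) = (d - 5)/d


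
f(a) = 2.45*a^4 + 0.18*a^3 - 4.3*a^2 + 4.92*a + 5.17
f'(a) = 9.8*a^3 + 0.54*a^2 - 8.6*a + 4.92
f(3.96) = 570.89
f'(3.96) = 587.90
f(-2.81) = 106.15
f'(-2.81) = -184.09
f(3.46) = 329.30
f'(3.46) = 387.56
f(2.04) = 41.27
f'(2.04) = 72.82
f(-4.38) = 787.70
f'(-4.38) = -770.52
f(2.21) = 55.43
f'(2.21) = 94.33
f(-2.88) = 119.59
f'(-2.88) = -199.93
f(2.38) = 73.56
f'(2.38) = 119.63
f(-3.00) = 145.30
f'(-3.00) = -229.02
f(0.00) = 5.17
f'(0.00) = 4.92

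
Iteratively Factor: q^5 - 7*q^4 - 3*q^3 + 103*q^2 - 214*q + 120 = (q - 5)*(q^4 - 2*q^3 - 13*q^2 + 38*q - 24) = (q - 5)*(q - 3)*(q^3 + q^2 - 10*q + 8) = (q - 5)*(q - 3)*(q - 2)*(q^2 + 3*q - 4) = (q - 5)*(q - 3)*(q - 2)*(q + 4)*(q - 1)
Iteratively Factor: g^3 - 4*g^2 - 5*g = (g + 1)*(g^2 - 5*g) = g*(g + 1)*(g - 5)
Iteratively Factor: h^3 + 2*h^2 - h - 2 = (h + 2)*(h^2 - 1) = (h + 1)*(h + 2)*(h - 1)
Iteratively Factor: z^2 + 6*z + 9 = (z + 3)*(z + 3)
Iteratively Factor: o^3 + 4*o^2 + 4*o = (o + 2)*(o^2 + 2*o) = (o + 2)^2*(o)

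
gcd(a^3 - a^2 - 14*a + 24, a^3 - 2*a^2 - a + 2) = a - 2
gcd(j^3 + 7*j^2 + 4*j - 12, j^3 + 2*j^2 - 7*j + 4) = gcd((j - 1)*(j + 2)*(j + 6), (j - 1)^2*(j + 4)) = j - 1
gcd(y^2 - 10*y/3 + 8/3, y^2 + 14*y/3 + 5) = 1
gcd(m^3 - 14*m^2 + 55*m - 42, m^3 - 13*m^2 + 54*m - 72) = m - 6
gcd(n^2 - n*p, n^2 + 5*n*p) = n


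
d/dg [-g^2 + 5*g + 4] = 5 - 2*g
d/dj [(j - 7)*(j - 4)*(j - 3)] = 3*j^2 - 28*j + 61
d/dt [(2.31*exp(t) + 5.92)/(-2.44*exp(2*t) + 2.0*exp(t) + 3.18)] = (5.6364*exp(2*t) + 28.8896*exp(t) - 4.4942)*exp(t)/(5.9536*exp(4*t) - 9.76*exp(3*t) - 11.5184*exp(2*t) + 12.72*exp(t) + 10.1124)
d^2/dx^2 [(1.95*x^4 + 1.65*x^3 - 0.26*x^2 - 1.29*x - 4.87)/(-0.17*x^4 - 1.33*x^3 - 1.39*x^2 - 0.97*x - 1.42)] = (-2.22044604925031e-16*x^10 + 0.786419999999996*x^9 + 2.809794*x^8 + 6.99811800000003*x^7 + 25.099216*x^6 + 76.69191*x^5 + 136.894584*x^4 + 95.549266*x^3 - 13.089408*x^2 - 51.027138*x - 12.56561)/(0.004913*x^12 + 0.115311*x^11 + 1.022652*x^10 + 4.32241*x^9 + 9.8007*x^8 + 16.158216*x^7 + 23.473702*x^6 + 26.532474*x^5 + 24.174315*x^4 + 20.445625*x^3 + 12.416622*x^2 + 5.867724*x + 2.863288)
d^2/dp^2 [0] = 0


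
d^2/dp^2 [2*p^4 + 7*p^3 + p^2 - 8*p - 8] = 24*p^2 + 42*p + 2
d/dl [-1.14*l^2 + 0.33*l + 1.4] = 0.33 - 2.28*l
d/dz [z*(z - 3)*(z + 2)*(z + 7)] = 4*z^3 + 18*z^2 - 26*z - 42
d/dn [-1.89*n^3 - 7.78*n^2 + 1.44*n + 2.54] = -5.67*n^2 - 15.56*n + 1.44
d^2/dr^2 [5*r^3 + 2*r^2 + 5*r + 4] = 30*r + 4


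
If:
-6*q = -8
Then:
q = 4/3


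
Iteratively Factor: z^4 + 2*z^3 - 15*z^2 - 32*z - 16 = (z - 4)*(z^3 + 6*z^2 + 9*z + 4) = (z - 4)*(z + 1)*(z^2 + 5*z + 4) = (z - 4)*(z + 1)*(z + 4)*(z + 1)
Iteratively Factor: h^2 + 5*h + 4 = (h + 1)*(h + 4)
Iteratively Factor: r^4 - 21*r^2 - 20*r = (r - 5)*(r^3 + 5*r^2 + 4*r) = r*(r - 5)*(r^2 + 5*r + 4) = r*(r - 5)*(r + 1)*(r + 4)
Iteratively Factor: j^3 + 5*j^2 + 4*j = (j)*(j^2 + 5*j + 4) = j*(j + 4)*(j + 1)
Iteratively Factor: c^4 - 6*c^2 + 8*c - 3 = (c + 3)*(c^3 - 3*c^2 + 3*c - 1) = (c - 1)*(c + 3)*(c^2 - 2*c + 1) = (c - 1)^2*(c + 3)*(c - 1)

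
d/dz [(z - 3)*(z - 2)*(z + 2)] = 3*z^2 - 6*z - 4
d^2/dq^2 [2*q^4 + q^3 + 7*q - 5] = 6*q*(4*q + 1)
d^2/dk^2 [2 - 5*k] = 0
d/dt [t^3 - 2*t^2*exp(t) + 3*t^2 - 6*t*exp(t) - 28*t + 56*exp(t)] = -2*t^2*exp(t) + 3*t^2 - 10*t*exp(t) + 6*t + 50*exp(t) - 28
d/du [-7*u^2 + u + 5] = 1 - 14*u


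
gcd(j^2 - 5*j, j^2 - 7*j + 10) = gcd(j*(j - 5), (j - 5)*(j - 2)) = j - 5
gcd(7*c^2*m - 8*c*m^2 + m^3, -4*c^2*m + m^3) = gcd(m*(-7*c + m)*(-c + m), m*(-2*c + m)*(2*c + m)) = m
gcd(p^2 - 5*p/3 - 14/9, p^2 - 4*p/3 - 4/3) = p + 2/3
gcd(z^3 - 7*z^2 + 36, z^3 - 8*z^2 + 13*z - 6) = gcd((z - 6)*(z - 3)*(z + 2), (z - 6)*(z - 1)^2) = z - 6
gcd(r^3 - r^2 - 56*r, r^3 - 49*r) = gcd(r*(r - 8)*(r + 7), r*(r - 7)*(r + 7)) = r^2 + 7*r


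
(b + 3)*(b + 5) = b^2 + 8*b + 15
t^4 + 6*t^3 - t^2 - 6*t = t*(t - 1)*(t + 1)*(t + 6)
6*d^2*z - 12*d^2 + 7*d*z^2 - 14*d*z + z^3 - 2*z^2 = (d + z)*(6*d + z)*(z - 2)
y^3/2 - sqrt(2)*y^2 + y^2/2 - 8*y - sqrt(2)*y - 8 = (y/2 + 1/2)*(y - 4*sqrt(2))*(y + 2*sqrt(2))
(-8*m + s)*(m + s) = -8*m^2 - 7*m*s + s^2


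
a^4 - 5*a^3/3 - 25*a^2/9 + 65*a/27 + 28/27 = (a - 7/3)*(a - 1)*(a + 1/3)*(a + 4/3)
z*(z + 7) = z^2 + 7*z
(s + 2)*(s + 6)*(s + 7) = s^3 + 15*s^2 + 68*s + 84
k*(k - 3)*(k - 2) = k^3 - 5*k^2 + 6*k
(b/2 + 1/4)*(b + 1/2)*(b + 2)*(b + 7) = b^4/2 + 5*b^3 + 93*b^2/8 + 65*b/8 + 7/4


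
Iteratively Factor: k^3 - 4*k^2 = (k - 4)*(k^2) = k*(k - 4)*(k)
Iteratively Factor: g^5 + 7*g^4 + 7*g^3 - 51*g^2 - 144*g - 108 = (g - 3)*(g^4 + 10*g^3 + 37*g^2 + 60*g + 36) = (g - 3)*(g + 3)*(g^3 + 7*g^2 + 16*g + 12) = (g - 3)*(g + 2)*(g + 3)*(g^2 + 5*g + 6) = (g - 3)*(g + 2)*(g + 3)^2*(g + 2)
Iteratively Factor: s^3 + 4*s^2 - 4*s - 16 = (s + 4)*(s^2 - 4) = (s - 2)*(s + 4)*(s + 2)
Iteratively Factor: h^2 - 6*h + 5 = (h - 1)*(h - 5)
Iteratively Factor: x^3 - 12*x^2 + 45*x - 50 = (x - 2)*(x^2 - 10*x + 25) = (x - 5)*(x - 2)*(x - 5)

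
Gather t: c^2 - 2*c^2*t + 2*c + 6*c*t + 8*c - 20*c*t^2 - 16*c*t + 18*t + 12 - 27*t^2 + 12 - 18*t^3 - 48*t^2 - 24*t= c^2 + 10*c - 18*t^3 + t^2*(-20*c - 75) + t*(-2*c^2 - 10*c - 6) + 24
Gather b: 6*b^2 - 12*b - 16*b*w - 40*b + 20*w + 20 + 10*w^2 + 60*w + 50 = 6*b^2 + b*(-16*w - 52) + 10*w^2 + 80*w + 70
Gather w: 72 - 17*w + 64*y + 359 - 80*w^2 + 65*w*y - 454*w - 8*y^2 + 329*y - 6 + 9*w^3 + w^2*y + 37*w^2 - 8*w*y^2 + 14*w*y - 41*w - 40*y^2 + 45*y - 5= 9*w^3 + w^2*(y - 43) + w*(-8*y^2 + 79*y - 512) - 48*y^2 + 438*y + 420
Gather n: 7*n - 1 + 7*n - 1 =14*n - 2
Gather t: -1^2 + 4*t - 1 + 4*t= 8*t - 2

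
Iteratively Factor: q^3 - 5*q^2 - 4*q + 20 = (q - 2)*(q^2 - 3*q - 10) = (q - 2)*(q + 2)*(q - 5)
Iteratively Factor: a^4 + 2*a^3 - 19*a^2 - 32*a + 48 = (a - 4)*(a^3 + 6*a^2 + 5*a - 12) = (a - 4)*(a + 3)*(a^2 + 3*a - 4) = (a - 4)*(a - 1)*(a + 3)*(a + 4)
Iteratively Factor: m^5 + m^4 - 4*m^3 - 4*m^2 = (m + 1)*(m^4 - 4*m^2) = (m + 1)*(m + 2)*(m^3 - 2*m^2) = m*(m + 1)*(m + 2)*(m^2 - 2*m) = m*(m - 2)*(m + 1)*(m + 2)*(m)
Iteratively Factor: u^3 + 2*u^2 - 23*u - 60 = (u - 5)*(u^2 + 7*u + 12) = (u - 5)*(u + 3)*(u + 4)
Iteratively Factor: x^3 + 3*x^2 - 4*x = (x)*(x^2 + 3*x - 4) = x*(x + 4)*(x - 1)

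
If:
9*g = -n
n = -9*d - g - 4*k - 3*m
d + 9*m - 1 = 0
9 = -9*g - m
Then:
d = 82 - 9*n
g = -n/9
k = 347*n/18 - 711/4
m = n - 9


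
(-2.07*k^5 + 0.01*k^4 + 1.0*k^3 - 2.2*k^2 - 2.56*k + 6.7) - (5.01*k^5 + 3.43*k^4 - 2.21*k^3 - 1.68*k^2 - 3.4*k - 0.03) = -7.08*k^5 - 3.42*k^4 + 3.21*k^3 - 0.52*k^2 + 0.84*k + 6.73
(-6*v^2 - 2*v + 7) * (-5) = 30*v^2 + 10*v - 35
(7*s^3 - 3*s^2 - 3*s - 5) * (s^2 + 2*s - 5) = 7*s^5 + 11*s^4 - 44*s^3 + 4*s^2 + 5*s + 25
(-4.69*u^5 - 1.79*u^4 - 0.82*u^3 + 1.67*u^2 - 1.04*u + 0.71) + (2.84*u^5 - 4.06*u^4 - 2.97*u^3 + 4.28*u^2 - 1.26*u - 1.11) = -1.85*u^5 - 5.85*u^4 - 3.79*u^3 + 5.95*u^2 - 2.3*u - 0.4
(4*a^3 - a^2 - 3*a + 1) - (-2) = 4*a^3 - a^2 - 3*a + 3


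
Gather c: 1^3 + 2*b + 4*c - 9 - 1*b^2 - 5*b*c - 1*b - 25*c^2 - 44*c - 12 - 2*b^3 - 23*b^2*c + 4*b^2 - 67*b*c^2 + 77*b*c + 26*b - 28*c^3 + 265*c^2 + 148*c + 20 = -2*b^3 + 3*b^2 + 27*b - 28*c^3 + c^2*(240 - 67*b) + c*(-23*b^2 + 72*b + 108)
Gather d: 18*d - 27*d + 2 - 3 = -9*d - 1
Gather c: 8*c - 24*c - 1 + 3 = 2 - 16*c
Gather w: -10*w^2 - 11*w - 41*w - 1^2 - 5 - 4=-10*w^2 - 52*w - 10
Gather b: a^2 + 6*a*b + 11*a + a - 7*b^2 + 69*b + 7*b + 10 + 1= a^2 + 12*a - 7*b^2 + b*(6*a + 76) + 11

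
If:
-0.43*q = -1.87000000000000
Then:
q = 4.35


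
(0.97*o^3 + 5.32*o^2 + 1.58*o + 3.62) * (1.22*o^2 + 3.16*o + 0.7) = 1.1834*o^5 + 9.5556*o^4 + 19.4178*o^3 + 13.1332*o^2 + 12.5452*o + 2.534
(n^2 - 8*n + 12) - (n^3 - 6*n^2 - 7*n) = -n^3 + 7*n^2 - n + 12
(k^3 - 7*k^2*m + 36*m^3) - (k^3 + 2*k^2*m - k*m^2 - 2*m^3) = -9*k^2*m + k*m^2 + 38*m^3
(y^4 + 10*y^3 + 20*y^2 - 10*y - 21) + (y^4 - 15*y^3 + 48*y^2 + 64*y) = 2*y^4 - 5*y^3 + 68*y^2 + 54*y - 21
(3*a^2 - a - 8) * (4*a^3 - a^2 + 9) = 12*a^5 - 7*a^4 - 31*a^3 + 35*a^2 - 9*a - 72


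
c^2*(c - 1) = c^3 - c^2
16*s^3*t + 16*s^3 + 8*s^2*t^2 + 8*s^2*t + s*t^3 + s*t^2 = (4*s + t)^2*(s*t + s)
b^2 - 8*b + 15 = (b - 5)*(b - 3)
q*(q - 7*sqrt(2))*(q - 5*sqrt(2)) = q^3 - 12*sqrt(2)*q^2 + 70*q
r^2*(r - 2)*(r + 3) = r^4 + r^3 - 6*r^2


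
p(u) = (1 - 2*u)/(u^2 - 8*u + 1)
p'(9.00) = 1.50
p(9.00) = -1.70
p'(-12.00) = 0.01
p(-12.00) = 0.10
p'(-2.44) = 0.03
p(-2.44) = 0.22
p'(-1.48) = 0.06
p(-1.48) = 0.26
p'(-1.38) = 0.06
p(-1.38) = 0.27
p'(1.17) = 0.13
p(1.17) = 0.19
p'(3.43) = 0.11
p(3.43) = 0.40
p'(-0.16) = 1.20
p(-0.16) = 0.57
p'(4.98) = 0.23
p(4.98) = 0.64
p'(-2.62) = 0.03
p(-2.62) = 0.22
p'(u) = (1 - 2*u)*(8 - 2*u)/(u^2 - 8*u + 1)^2 - 2/(u^2 - 8*u + 1) = 2*(u^2 - u + 3)/(u^4 - 16*u^3 + 66*u^2 - 16*u + 1)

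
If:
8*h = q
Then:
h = q/8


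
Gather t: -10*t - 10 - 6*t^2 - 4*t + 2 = -6*t^2 - 14*t - 8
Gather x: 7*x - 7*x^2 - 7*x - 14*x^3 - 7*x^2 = -14*x^3 - 14*x^2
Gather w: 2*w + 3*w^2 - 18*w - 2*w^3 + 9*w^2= -2*w^3 + 12*w^2 - 16*w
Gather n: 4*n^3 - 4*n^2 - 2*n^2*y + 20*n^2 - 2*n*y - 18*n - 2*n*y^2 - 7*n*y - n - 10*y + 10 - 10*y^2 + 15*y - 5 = 4*n^3 + n^2*(16 - 2*y) + n*(-2*y^2 - 9*y - 19) - 10*y^2 + 5*y + 5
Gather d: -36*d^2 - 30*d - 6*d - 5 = -36*d^2 - 36*d - 5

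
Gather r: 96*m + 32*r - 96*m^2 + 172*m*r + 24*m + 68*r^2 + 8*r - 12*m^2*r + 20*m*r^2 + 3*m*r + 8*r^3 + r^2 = -96*m^2 + 120*m + 8*r^3 + r^2*(20*m + 69) + r*(-12*m^2 + 175*m + 40)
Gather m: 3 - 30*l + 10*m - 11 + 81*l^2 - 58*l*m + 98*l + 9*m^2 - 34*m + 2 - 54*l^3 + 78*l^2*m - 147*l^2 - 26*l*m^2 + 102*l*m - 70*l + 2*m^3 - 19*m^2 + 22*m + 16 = -54*l^3 - 66*l^2 - 2*l + 2*m^3 + m^2*(-26*l - 10) + m*(78*l^2 + 44*l - 2) + 10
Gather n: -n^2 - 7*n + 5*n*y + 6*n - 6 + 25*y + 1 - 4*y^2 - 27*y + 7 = -n^2 + n*(5*y - 1) - 4*y^2 - 2*y + 2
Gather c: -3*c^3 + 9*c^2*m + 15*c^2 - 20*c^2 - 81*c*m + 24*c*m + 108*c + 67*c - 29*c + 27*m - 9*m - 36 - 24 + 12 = -3*c^3 + c^2*(9*m - 5) + c*(146 - 57*m) + 18*m - 48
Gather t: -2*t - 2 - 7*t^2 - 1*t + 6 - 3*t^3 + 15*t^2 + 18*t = -3*t^3 + 8*t^2 + 15*t + 4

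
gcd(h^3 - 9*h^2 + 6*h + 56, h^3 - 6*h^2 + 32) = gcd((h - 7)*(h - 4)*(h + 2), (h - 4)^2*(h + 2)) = h^2 - 2*h - 8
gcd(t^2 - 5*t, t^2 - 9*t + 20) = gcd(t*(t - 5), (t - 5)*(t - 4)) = t - 5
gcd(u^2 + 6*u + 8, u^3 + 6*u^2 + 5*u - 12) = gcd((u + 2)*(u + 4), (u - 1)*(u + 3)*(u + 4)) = u + 4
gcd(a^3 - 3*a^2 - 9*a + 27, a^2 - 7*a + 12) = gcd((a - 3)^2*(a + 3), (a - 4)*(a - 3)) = a - 3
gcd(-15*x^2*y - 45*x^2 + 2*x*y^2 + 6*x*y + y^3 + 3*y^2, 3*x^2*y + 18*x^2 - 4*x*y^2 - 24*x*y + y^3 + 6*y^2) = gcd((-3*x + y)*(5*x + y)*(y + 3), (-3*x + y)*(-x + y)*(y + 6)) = 3*x - y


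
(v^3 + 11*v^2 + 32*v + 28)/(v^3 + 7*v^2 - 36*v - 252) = (v^2 + 4*v + 4)/(v^2 - 36)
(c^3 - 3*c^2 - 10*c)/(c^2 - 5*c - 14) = c*(c - 5)/(c - 7)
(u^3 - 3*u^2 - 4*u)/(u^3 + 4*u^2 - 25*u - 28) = u/(u + 7)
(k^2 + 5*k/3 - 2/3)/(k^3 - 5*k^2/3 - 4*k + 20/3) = (3*k - 1)/(3*k^2 - 11*k + 10)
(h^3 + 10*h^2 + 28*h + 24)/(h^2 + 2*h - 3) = (h^3 + 10*h^2 + 28*h + 24)/(h^2 + 2*h - 3)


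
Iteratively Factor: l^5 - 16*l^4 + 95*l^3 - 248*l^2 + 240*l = (l)*(l^4 - 16*l^3 + 95*l^2 - 248*l + 240) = l*(l - 5)*(l^3 - 11*l^2 + 40*l - 48) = l*(l - 5)*(l - 4)*(l^2 - 7*l + 12) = l*(l - 5)*(l - 4)*(l - 3)*(l - 4)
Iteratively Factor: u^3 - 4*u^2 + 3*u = (u)*(u^2 - 4*u + 3) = u*(u - 3)*(u - 1)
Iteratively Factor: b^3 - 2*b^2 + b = (b - 1)*(b^2 - b) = (b - 1)^2*(b)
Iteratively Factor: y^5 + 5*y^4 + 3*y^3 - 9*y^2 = (y - 1)*(y^4 + 6*y^3 + 9*y^2) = y*(y - 1)*(y^3 + 6*y^2 + 9*y) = y^2*(y - 1)*(y^2 + 6*y + 9) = y^2*(y - 1)*(y + 3)*(y + 3)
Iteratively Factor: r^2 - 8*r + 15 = (r - 3)*(r - 5)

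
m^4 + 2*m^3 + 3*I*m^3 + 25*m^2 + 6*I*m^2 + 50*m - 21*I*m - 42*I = (m + 2)*(m - 3*I)*(m - I)*(m + 7*I)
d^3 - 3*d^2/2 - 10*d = d*(d - 4)*(d + 5/2)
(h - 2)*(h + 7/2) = h^2 + 3*h/2 - 7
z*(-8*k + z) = -8*k*z + z^2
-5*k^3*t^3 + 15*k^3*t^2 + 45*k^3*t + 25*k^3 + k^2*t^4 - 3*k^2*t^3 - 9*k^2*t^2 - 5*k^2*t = (-5*k + t)*(t - 5)*(k*t + k)^2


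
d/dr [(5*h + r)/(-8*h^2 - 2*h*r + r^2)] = (-8*h^2 - 2*h*r + r^2 + 2*(h - r)*(5*h + r))/(8*h^2 + 2*h*r - r^2)^2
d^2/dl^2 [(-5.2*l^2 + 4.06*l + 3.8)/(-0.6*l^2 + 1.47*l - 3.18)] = (-3.5527136788005e-15*l^4 + 6.2496*l^3 - 67.7376*l^2 + 66.58848*l + 65.289168)/(0.216*l^6 - 1.5876*l^5 + 7.32402*l^4 - 20.005083*l^3 + 38.817306*l^2 - 44.595684*l + 32.157432)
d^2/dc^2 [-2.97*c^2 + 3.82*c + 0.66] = -5.94000000000000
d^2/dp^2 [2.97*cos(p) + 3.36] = -2.97*cos(p)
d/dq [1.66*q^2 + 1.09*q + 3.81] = 3.32*q + 1.09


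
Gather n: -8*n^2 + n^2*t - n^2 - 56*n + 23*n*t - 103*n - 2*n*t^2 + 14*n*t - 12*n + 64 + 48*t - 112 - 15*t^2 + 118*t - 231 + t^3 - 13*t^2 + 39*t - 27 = n^2*(t - 9) + n*(-2*t^2 + 37*t - 171) + t^3 - 28*t^2 + 205*t - 306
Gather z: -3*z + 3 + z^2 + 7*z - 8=z^2 + 4*z - 5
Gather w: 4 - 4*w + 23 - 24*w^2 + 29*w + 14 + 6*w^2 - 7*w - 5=-18*w^2 + 18*w + 36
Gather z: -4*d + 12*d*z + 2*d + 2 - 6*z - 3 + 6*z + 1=12*d*z - 2*d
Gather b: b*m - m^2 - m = b*m - m^2 - m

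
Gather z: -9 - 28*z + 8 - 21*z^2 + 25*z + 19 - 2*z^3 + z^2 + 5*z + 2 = -2*z^3 - 20*z^2 + 2*z + 20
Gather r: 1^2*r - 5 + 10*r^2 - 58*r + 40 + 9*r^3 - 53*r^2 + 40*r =9*r^3 - 43*r^2 - 17*r + 35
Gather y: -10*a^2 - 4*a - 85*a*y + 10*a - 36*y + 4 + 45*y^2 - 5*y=-10*a^2 + 6*a + 45*y^2 + y*(-85*a - 41) + 4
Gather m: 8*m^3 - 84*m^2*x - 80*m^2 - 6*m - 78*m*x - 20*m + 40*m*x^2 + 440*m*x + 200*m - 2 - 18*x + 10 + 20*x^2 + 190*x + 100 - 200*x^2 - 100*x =8*m^3 + m^2*(-84*x - 80) + m*(40*x^2 + 362*x + 174) - 180*x^2 + 72*x + 108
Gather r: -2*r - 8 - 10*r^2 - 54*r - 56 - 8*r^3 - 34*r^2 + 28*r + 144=-8*r^3 - 44*r^2 - 28*r + 80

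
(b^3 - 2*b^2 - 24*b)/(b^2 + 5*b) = (b^2 - 2*b - 24)/(b + 5)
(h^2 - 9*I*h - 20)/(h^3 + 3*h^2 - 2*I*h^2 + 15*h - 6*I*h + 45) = (h - 4*I)/(h^2 + 3*h*(1 + I) + 9*I)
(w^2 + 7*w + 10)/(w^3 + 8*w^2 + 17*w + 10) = 1/(w + 1)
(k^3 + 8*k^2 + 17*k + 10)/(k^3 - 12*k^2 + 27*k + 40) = (k^2 + 7*k + 10)/(k^2 - 13*k + 40)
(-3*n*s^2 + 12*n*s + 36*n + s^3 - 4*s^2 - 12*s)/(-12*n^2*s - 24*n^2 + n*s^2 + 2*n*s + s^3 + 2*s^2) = (s - 6)/(4*n + s)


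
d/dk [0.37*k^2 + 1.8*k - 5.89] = 0.74*k + 1.8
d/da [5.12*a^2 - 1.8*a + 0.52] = 10.24*a - 1.8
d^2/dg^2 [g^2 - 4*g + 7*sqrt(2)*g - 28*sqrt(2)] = 2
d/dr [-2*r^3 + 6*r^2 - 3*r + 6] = -6*r^2 + 12*r - 3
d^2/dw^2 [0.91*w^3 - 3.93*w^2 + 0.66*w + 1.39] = 5.46*w - 7.86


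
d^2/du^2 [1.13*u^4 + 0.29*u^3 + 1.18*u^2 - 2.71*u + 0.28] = 13.56*u^2 + 1.74*u + 2.36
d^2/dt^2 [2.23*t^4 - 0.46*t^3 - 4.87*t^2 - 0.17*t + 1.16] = 26.76*t^2 - 2.76*t - 9.74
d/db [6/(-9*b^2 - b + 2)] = 6*(18*b + 1)/(9*b^2 + b - 2)^2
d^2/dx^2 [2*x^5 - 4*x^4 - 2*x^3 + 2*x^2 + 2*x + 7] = 40*x^3 - 48*x^2 - 12*x + 4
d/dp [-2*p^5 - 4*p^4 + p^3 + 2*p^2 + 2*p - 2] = -10*p^4 - 16*p^3 + 3*p^2 + 4*p + 2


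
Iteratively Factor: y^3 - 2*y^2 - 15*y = (y)*(y^2 - 2*y - 15) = y*(y - 5)*(y + 3)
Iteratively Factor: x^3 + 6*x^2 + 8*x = (x + 4)*(x^2 + 2*x) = x*(x + 4)*(x + 2)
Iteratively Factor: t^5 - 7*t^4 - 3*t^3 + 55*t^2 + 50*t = (t + 2)*(t^4 - 9*t^3 + 15*t^2 + 25*t) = (t - 5)*(t + 2)*(t^3 - 4*t^2 - 5*t) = (t - 5)*(t + 1)*(t + 2)*(t^2 - 5*t) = t*(t - 5)*(t + 1)*(t + 2)*(t - 5)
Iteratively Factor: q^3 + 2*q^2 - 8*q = (q)*(q^2 + 2*q - 8) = q*(q - 2)*(q + 4)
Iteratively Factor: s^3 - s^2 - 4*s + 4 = (s + 2)*(s^2 - 3*s + 2) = (s - 2)*(s + 2)*(s - 1)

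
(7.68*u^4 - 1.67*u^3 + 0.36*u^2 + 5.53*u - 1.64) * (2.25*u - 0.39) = 17.28*u^5 - 6.7527*u^4 + 1.4613*u^3 + 12.3021*u^2 - 5.8467*u + 0.6396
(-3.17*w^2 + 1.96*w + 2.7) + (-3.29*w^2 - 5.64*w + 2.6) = -6.46*w^2 - 3.68*w + 5.3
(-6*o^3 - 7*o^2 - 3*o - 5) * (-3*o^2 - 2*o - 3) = 18*o^5 + 33*o^4 + 41*o^3 + 42*o^2 + 19*o + 15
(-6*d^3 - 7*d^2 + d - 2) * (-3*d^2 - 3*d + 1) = 18*d^5 + 39*d^4 + 12*d^3 - 4*d^2 + 7*d - 2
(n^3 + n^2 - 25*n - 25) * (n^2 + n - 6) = n^5 + 2*n^4 - 30*n^3 - 56*n^2 + 125*n + 150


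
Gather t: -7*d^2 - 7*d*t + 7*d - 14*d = -7*d^2 - 7*d*t - 7*d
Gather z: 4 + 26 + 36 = 66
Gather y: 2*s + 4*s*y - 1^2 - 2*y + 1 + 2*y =4*s*y + 2*s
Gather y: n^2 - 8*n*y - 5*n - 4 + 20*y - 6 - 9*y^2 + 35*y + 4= n^2 - 5*n - 9*y^2 + y*(55 - 8*n) - 6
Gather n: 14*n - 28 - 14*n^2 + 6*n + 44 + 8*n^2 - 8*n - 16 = -6*n^2 + 12*n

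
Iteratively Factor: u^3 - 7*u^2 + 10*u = (u - 5)*(u^2 - 2*u) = u*(u - 5)*(u - 2)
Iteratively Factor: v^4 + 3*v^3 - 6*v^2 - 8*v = (v + 1)*(v^3 + 2*v^2 - 8*v) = (v + 1)*(v + 4)*(v^2 - 2*v) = v*(v + 1)*(v + 4)*(v - 2)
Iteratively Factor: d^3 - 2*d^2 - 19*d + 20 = (d + 4)*(d^2 - 6*d + 5) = (d - 1)*(d + 4)*(d - 5)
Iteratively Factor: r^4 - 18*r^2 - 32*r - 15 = (r + 1)*(r^3 - r^2 - 17*r - 15) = (r + 1)^2*(r^2 - 2*r - 15) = (r + 1)^2*(r + 3)*(r - 5)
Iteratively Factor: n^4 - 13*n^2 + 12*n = (n)*(n^3 - 13*n + 12) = n*(n - 1)*(n^2 + n - 12) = n*(n - 1)*(n + 4)*(n - 3)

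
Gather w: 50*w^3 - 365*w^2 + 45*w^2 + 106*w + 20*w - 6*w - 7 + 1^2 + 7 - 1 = 50*w^3 - 320*w^2 + 120*w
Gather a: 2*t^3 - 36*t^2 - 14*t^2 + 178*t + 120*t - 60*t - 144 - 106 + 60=2*t^3 - 50*t^2 + 238*t - 190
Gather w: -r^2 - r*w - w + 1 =-r^2 + w*(-r - 1) + 1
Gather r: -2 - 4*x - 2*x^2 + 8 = -2*x^2 - 4*x + 6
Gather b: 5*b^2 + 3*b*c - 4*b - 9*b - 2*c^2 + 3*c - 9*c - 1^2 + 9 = 5*b^2 + b*(3*c - 13) - 2*c^2 - 6*c + 8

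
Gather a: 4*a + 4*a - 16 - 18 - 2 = 8*a - 36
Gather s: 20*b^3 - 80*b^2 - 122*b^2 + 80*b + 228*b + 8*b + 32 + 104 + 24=20*b^3 - 202*b^2 + 316*b + 160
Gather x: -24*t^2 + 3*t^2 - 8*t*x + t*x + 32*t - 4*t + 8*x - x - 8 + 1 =-21*t^2 + 28*t + x*(7 - 7*t) - 7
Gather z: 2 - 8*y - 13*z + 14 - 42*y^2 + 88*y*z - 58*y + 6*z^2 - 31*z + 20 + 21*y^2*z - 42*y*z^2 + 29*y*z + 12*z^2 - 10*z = -42*y^2 - 66*y + z^2*(18 - 42*y) + z*(21*y^2 + 117*y - 54) + 36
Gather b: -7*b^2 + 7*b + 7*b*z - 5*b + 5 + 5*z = -7*b^2 + b*(7*z + 2) + 5*z + 5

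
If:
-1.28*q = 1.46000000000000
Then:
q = -1.14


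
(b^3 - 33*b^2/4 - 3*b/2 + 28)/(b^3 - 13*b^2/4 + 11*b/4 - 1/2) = (4*b^2 - 25*b - 56)/(4*b^2 - 5*b + 1)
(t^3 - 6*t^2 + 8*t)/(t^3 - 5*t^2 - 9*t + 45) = t*(t^2 - 6*t + 8)/(t^3 - 5*t^2 - 9*t + 45)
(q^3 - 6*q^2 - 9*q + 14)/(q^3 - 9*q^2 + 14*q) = (q^2 + q - 2)/(q*(q - 2))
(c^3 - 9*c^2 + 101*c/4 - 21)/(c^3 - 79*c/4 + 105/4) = (c - 4)/(c + 5)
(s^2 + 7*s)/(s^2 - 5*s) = (s + 7)/(s - 5)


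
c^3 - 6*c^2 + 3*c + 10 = (c - 5)*(c - 2)*(c + 1)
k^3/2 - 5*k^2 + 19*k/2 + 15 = (k/2 + 1/2)*(k - 6)*(k - 5)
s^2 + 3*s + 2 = (s + 1)*(s + 2)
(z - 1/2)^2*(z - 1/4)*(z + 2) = z^4 + 3*z^3/4 - 2*z^2 + 15*z/16 - 1/8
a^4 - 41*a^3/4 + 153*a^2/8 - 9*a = a*(a - 8)*(a - 3/2)*(a - 3/4)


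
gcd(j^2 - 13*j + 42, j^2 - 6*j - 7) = j - 7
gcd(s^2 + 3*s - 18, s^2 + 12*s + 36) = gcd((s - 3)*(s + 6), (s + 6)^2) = s + 6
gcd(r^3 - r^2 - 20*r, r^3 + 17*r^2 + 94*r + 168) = r + 4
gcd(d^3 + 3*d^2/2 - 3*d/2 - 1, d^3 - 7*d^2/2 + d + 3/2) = d^2 - d/2 - 1/2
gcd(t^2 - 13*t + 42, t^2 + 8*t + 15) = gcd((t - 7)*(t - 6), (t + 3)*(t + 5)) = 1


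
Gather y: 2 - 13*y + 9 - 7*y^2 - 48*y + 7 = -7*y^2 - 61*y + 18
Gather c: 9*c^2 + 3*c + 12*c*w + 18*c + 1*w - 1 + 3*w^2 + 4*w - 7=9*c^2 + c*(12*w + 21) + 3*w^2 + 5*w - 8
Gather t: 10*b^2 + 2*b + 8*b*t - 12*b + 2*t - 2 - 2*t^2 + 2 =10*b^2 - 10*b - 2*t^2 + t*(8*b + 2)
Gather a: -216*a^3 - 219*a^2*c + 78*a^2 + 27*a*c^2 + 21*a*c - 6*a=-216*a^3 + a^2*(78 - 219*c) + a*(27*c^2 + 21*c - 6)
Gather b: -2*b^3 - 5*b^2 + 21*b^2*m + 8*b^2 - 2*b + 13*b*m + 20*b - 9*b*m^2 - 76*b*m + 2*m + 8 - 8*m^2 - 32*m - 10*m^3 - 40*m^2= -2*b^3 + b^2*(21*m + 3) + b*(-9*m^2 - 63*m + 18) - 10*m^3 - 48*m^2 - 30*m + 8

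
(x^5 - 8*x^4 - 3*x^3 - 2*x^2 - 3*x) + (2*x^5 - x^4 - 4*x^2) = 3*x^5 - 9*x^4 - 3*x^3 - 6*x^2 - 3*x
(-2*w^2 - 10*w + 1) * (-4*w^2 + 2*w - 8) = 8*w^4 + 36*w^3 - 8*w^2 + 82*w - 8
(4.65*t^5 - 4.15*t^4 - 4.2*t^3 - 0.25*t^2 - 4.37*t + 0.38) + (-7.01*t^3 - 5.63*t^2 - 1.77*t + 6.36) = 4.65*t^5 - 4.15*t^4 - 11.21*t^3 - 5.88*t^2 - 6.14*t + 6.74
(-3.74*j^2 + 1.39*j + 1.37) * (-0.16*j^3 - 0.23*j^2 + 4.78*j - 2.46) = 0.5984*j^5 + 0.6378*j^4 - 18.4161*j^3 + 15.5295*j^2 + 3.1292*j - 3.3702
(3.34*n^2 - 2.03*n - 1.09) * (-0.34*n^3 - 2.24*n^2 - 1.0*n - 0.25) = -1.1356*n^5 - 6.7914*n^4 + 1.5778*n^3 + 3.6366*n^2 + 1.5975*n + 0.2725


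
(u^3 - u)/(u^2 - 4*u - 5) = u*(u - 1)/(u - 5)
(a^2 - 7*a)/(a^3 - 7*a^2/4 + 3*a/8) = 8*(a - 7)/(8*a^2 - 14*a + 3)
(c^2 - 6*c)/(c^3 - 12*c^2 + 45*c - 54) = c/(c^2 - 6*c + 9)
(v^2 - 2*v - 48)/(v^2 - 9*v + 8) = (v + 6)/(v - 1)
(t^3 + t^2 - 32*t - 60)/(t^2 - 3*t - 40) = (t^2 - 4*t - 12)/(t - 8)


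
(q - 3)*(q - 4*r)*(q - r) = q^3 - 5*q^2*r - 3*q^2 + 4*q*r^2 + 15*q*r - 12*r^2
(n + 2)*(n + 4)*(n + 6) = n^3 + 12*n^2 + 44*n + 48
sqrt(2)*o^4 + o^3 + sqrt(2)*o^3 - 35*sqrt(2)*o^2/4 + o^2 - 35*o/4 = o*(o - 5/2)*(o + 7/2)*(sqrt(2)*o + 1)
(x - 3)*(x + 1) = x^2 - 2*x - 3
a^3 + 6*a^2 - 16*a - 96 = (a - 4)*(a + 4)*(a + 6)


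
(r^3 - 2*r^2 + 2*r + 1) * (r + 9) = r^4 + 7*r^3 - 16*r^2 + 19*r + 9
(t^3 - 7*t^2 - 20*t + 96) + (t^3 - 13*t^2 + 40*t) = 2*t^3 - 20*t^2 + 20*t + 96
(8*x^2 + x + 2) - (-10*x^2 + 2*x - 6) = 18*x^2 - x + 8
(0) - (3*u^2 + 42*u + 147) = -3*u^2 - 42*u - 147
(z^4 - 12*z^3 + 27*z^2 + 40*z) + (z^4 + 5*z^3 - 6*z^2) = 2*z^4 - 7*z^3 + 21*z^2 + 40*z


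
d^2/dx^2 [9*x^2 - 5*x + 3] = 18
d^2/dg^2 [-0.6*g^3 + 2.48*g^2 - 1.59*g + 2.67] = 4.96 - 3.6*g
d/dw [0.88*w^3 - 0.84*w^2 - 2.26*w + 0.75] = 2.64*w^2 - 1.68*w - 2.26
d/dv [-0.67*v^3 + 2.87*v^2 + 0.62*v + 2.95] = -2.01*v^2 + 5.74*v + 0.62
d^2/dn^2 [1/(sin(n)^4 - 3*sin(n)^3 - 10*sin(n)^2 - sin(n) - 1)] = (16*sin(n)^8 - 69*sin(n)^7 - 59*sin(n)^6 + 421*sin(n)^5 + 494*sin(n)^4 - 473*sin(n)^3 - 669*sin(n)^2 - 43*sin(n) + 18)/(-sin(n)^4 + 3*sin(n)^3 + 10*sin(n)^2 + sin(n) + 1)^3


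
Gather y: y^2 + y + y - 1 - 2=y^2 + 2*y - 3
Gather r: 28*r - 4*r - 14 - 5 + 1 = 24*r - 18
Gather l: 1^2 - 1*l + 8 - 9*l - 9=-10*l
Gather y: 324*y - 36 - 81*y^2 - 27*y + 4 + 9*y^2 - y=-72*y^2 + 296*y - 32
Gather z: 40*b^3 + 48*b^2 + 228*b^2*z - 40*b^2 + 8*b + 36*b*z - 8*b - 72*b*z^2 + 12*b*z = 40*b^3 + 8*b^2 - 72*b*z^2 + z*(228*b^2 + 48*b)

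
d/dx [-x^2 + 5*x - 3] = 5 - 2*x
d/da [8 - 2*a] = -2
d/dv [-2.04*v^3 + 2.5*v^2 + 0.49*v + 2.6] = -6.12*v^2 + 5.0*v + 0.49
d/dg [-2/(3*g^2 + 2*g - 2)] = 4*(3*g + 1)/(3*g^2 + 2*g - 2)^2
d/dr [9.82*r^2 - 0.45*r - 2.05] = 19.64*r - 0.45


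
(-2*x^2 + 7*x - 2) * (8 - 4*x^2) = 8*x^4 - 28*x^3 - 8*x^2 + 56*x - 16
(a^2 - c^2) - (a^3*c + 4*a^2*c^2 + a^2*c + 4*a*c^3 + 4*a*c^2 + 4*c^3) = -a^3*c - 4*a^2*c^2 - a^2*c + a^2 - 4*a*c^3 - 4*a*c^2 - 4*c^3 - c^2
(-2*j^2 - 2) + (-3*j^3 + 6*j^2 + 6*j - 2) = -3*j^3 + 4*j^2 + 6*j - 4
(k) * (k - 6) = k^2 - 6*k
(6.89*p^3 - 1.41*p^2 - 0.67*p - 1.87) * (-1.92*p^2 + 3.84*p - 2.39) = -13.2288*p^5 + 29.1648*p^4 - 20.5951*p^3 + 4.3875*p^2 - 5.5795*p + 4.4693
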